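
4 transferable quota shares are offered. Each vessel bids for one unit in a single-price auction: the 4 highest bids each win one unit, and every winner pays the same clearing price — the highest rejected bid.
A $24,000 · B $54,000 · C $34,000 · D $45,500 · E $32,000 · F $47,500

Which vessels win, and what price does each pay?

Sorting: 54,000 (B), 47,500 (F), 45,500 (D), 34,000 (C), 32,000 (E), 24,000 (A)
The 4 highest are B, F, D, C.
Clearing price = highest rejected bid = $32,000.

B, F, D, C; each pays $32,000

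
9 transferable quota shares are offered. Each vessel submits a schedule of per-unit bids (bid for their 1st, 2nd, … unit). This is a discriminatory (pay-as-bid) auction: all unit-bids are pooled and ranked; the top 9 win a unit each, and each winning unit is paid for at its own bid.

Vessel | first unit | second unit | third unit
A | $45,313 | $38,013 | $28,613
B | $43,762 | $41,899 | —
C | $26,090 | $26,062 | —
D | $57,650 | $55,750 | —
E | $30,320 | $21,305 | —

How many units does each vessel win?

A 3, B 2, C 1, D 2, E 1

Merging the schedules and taking the best 9: 57,650 (D-1), 55,750 (D-2), 45,313 (A-1), 43,762 (B-1), 41,899 (B-2), 38,013 (A-2), 30,320 (E-1), 28,613 (A-3), 26,090 (C-1)
Next rejected bid: $26,062 (not a price — pay-as-bid).
Allocation: A 3, B 2, C 1, D 2, E 1.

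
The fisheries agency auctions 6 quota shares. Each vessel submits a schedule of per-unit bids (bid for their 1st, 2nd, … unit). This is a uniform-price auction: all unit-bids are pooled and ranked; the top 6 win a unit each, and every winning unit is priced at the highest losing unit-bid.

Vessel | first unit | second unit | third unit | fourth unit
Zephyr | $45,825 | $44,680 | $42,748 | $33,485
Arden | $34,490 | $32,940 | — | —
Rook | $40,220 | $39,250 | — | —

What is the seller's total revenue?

All unit-bids, highest first — top 6: 45,825 (Zephyr-1), 44,680 (Zephyr-2), 42,748 (Zephyr-3), 40,220 (Rook-1), 39,250 (Rook-2), 34,490 (Arden-1)
Highest rejected unit-bid = $33,485.
Allocation: Arden 1, Rook 2, Zephyr 3. Every unit priced at $33,485.
Revenue = 6 × 33,485 = $200,910.

Total revenue: $200,910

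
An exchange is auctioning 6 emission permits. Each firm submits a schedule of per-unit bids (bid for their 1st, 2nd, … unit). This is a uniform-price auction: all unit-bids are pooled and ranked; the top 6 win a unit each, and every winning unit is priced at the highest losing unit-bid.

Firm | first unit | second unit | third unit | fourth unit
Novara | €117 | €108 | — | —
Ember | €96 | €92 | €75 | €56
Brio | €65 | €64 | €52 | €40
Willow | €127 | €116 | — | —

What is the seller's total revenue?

Total revenue: €450

All unit-bids, highest first — top 6: 127 (Willow-1), 117 (Novara-1), 116 (Willow-2), 108 (Novara-2), 96 (Ember-1), 92 (Ember-2)
The (k+1)-th unit-bid is €75.
Allocation: Ember 2, Novara 2, Willow 2. Every unit priced at €75.
Revenue = 6 × 75 = €450.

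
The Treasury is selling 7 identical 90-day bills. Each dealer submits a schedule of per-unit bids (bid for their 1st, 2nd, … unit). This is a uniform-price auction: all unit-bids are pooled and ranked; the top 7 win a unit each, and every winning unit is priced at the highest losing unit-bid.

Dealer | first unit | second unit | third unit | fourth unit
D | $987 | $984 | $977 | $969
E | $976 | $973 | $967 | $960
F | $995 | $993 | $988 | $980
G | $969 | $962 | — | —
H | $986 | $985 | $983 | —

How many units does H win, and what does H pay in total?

H: 2 units, pays $1,966

Pooled unit-bids ranked (top 7): 995 (F-1), 993 (F-2), 988 (F-3), 987 (D-1), 986 (H-1), 985 (H-2), 984 (D-2)
The (k+1)-th unit-bid is $983.
H wins 2 unit(s) at $983 each.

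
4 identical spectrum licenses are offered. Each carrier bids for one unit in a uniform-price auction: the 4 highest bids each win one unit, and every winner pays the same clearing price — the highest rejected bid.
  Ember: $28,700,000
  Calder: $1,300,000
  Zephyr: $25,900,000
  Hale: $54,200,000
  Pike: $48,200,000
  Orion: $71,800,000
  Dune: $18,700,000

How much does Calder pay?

Calder pays $0

Ordering the bids: 71,800,000 (Orion), 54,200,000 (Hale), 48,200,000 (Pike), 28,700,000 (Ember), 25,900,000 (Zephyr), 18,700,000 (Dune), …
Top 4: Orion, Hale, Pike, Ember.
Highest unsuccessful bid: $25,900,000 → clearing price.
Calder does not win → pays $0.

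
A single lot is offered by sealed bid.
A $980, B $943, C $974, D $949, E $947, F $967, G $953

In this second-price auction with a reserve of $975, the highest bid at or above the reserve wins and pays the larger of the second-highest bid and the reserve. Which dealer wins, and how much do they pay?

Bids in order: 980 (A) > 974 (C) > 967 (F) > 953 (G) > 949 (D) > 947 (E) > …
A has the top bid at or above the reserve ($980).
Second-highest bid $974 is below the reserve $975, so the reserve binds → payment $975.

A pays $975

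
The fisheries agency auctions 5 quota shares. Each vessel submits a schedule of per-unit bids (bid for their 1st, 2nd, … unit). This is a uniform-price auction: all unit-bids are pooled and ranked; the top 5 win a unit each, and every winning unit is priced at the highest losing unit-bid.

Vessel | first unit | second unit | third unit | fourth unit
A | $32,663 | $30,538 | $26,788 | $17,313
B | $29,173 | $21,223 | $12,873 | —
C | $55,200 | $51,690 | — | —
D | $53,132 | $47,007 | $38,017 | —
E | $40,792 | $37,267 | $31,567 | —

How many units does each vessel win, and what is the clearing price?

All unit-bids, highest first — top 5: 55,200 (C-1), 53,132 (D-1), 51,690 (C-2), 47,007 (D-2), 40,792 (E-1)
First bid not allocated: $38,017.
Allocation: C 2, D 2, E 1.

C 2, D 2, E 1; clearing price $38,017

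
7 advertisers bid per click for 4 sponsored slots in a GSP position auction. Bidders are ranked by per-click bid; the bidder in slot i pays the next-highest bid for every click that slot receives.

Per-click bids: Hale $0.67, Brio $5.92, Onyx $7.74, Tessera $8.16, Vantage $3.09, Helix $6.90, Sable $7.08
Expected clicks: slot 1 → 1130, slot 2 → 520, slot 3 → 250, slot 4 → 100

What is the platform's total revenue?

Per-click bids in order: $8.16 (Tessera) > $7.74 (Onyx) > $7.08 (Sable) > $6.90 (Helix) > $5.92 (Brio) > …
Slot 1: Tessera pays $7.74 × 1130 = $8746.20
Slot 2: Onyx pays $7.08 × 520 = $3681.60
Slot 3: Sable pays $6.90 × 250 = $1725.00
Slot 4: Helix pays $5.92 × 100 = $592.00
Total = $14744.80

Total revenue: $14744.80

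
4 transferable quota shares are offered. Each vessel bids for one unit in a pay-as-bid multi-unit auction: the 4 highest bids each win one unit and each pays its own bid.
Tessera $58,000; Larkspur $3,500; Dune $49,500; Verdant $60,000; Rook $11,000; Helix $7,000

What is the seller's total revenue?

Bids ranked high→low: 60,000 (Verdant), 58,000 (Tessera), 49,500 (Dune), 11,000 (Rook), 7,000 (Helix), 3,500 (Larkspur)
Winners (4 units): Verdant, Tessera, Dune, Rook.
Total revenue = 60,000 + 58,000 + 49,500 + 11,000 = $178,500.

Total revenue: $178,500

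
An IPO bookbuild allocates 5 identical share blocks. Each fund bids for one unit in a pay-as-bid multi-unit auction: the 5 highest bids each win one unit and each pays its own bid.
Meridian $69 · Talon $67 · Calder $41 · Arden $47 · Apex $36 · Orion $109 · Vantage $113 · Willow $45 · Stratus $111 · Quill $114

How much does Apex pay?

Sorting: 114 (Quill), 113 (Vantage), 111 (Stratus), 109 (Orion), 69 (Meridian), 67 (Talon), 47 (Arden), …
Winners (5 units): Quill, Vantage, Stratus, Orion, Meridian.
Apex does not win → $0.

Apex pays $0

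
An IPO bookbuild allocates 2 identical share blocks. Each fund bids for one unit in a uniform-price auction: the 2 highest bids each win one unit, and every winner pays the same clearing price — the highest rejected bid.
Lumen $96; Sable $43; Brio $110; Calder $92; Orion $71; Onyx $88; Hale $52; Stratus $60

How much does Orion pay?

Bids ranked high→low: 110 (Brio), 96 (Lumen), 92 (Calder), 88 (Onyx), …
Top 2: Brio, Lumen.
Clearing price = highest rejected bid = $92.
Orion does not win → pays $0.

Orion pays $0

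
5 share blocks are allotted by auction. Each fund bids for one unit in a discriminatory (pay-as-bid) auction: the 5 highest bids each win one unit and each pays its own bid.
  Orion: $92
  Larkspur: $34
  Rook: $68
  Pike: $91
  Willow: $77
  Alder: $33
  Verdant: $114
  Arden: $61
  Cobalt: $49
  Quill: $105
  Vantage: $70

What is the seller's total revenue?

Ordering the bids: 114 (Verdant), 105 (Quill), 92 (Orion), 91 (Pike), 77 (Willow), 70 (Vantage), 68 (Rook), …
Top 5: Verdant, Quill, Orion, Pike, Willow.
Total revenue = 114 + 105 + 92 + 91 + 77 = $479.

Total revenue: $479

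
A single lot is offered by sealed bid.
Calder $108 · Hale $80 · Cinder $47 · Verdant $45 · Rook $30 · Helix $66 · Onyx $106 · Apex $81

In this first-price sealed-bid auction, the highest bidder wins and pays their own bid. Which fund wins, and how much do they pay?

Calder pays $108

Rule: the highest bidder wins and pays their own bid.
Bids in order: 108 (Calder) > 106 (Onyx) > 81 (Apex) > 80 (Hale) > 66 (Helix) > 47 (Cinder) > …
First-price: Calder pays what they bid, $108.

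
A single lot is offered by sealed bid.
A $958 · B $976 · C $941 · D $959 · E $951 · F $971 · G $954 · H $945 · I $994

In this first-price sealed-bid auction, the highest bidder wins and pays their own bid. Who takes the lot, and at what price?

Bids in order: 994 (I) > 976 (B) > 971 (F) > 959 (D) > 958 (A) > 954 (G) > …
First-price: I pays what they bid, $994.

I pays $994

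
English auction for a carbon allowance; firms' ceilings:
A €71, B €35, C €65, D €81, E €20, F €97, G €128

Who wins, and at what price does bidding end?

G wins at €97

Limits in order: 128 (G) > 97 (F) > 81 (D) > 71 (A) > 65 (C) > 35 (B) > …
F is the last rival to drop out, at €97; G remains and wins at that price.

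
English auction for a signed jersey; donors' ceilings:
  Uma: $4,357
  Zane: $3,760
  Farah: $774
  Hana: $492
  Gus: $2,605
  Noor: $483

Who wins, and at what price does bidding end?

Uma wins at $3,760

Rule: the price rises until one bidder remains; the winner pays the price at which the last rival dropped out.
Limits ranked: 4,357 (Uma) > 3,760 (Zane) > 2,605 (Gus) > 774 (Farah) > 492 (Hana) > 483 (Noor)
Zane is the last rival to drop out, at $3,760; Uma remains and wins at that price.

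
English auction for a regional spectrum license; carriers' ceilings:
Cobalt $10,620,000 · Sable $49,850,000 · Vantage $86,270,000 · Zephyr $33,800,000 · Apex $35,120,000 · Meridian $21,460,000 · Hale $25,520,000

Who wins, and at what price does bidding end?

Limits ranked: 86,270,000 (Vantage) > 49,850,000 (Sable) > 35,120,000 (Apex) > 33,800,000 (Zephyr) > 25,520,000 (Hale) > 21,460,000 (Meridian) > …
Sable is the last rival to drop out, at $49,850,000; Vantage remains and wins at that price.

Vantage wins at $49,850,000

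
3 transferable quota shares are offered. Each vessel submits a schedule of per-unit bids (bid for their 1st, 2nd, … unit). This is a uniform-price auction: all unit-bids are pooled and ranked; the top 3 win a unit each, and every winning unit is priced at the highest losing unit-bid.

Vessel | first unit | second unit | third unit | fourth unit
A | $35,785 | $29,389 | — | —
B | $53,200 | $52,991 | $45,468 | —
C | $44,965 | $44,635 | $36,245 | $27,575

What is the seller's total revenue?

Merging the schedules and taking the best 3: 53,200 (B-1), 52,991 (B-2), 45,468 (B-3)
Highest rejected unit-bid = $44,965.
Allocation: B 3. Every unit priced at $44,965.
Revenue = 3 × 44,965 = $134,895.

Total revenue: $134,895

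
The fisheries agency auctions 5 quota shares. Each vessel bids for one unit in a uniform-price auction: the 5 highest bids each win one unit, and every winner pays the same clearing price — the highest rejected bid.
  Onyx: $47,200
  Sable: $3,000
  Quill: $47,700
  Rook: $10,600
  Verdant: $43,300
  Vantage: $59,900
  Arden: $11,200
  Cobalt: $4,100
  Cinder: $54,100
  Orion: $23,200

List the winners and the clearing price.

Sorting: 59,900 (Vantage), 54,100 (Cinder), 47,700 (Quill), 47,200 (Onyx), 43,300 (Verdant), 23,200 (Orion), 11,200 (Arden), …
Winners (5 units): Vantage, Cinder, Quill, Onyx, Verdant.
Highest unsuccessful bid: $23,200 → clearing price.

Vantage, Cinder, Quill, Onyx, Verdant; each pays $23,200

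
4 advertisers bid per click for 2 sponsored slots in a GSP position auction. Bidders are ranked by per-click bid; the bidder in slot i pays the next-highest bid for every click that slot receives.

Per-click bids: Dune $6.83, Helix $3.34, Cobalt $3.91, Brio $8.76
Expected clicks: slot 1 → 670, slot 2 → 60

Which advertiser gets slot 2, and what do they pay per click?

Sorting advertisers: $8.76 (Brio) > $6.83 (Dune) > $3.91 (Cobalt) > …
Slot 2 goes to the second-ranked bidder, Dune, who pays the next bid down: $3.91/click.

Dune; $3.91 per click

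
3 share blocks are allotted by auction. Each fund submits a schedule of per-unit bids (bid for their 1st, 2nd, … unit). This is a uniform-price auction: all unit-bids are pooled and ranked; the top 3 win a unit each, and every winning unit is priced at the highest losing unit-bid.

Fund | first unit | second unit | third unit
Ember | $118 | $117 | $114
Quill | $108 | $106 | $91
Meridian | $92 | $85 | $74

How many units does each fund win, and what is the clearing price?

Ember 3; clearing price $108

Pooled unit-bids ranked (top 3): 118 (Ember-1), 117 (Ember-2), 114 (Ember-3)
The (k+1)-th unit-bid is $108.
Allocation: Ember 3.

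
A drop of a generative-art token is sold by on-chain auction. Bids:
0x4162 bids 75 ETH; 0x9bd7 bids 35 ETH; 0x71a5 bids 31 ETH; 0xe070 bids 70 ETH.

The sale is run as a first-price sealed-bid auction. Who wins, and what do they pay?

0x4162 pays 75 ETH

First-price sealed-bid auction: the highest bidder wins and pays their own bid.
Sorting bids: 75 (0x4162) > 70 (0xe070) > 35 (0x9bd7) > 31 (0x71a5)
First-price: 0x4162 pays what they bid, 75 ETH.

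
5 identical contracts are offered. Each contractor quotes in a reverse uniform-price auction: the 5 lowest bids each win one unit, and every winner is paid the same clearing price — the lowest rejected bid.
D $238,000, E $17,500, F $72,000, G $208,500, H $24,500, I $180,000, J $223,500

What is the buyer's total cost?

Total cost: $1,117,500

Ordering the bids: 17,500 (E), 24,500 (H), 72,000 (F), 180,000 (I), 208,500 (G), 223,500 (J), 238,000 (D)
Winners (5 units): E, H, F, I, G.
Lowest unsuccessful bid: $223,500 → clearing price.
Total cost = 5 × $223,500 = $1,117,500.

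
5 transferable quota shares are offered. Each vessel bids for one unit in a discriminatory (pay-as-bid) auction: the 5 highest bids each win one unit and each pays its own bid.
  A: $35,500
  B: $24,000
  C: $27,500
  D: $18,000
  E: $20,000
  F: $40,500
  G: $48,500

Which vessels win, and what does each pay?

Ordering the bids: 48,500 (G), 40,500 (F), 35,500 (A), 27,500 (C), 24,000 (B), 20,000 (E), 18,000 (D)
Winners (5 units): G, F, A, C, B.
Each winner pays its own bid: G $48,500, F $40,500, A $35,500, C $27,500, B $24,000.

G $48,500, F $40,500, A $35,500, C $27,500, B $24,000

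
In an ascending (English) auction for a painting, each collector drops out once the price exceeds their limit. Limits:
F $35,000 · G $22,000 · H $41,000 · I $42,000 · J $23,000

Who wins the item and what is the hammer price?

Limits in order: 42,000 (I) > 41,000 (H) > 35,000 (F) > 23,000 (J) > 22,000 (G)
H is the last rival to drop out, at $41,000; I remains and wins at that price.

I wins at $41,000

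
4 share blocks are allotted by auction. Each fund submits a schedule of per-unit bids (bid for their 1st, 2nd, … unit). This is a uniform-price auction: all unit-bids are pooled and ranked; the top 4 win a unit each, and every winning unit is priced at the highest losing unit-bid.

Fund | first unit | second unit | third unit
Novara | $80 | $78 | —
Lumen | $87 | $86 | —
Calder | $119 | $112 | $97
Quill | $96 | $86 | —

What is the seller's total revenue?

Total revenue: $348

Merging the schedules and taking the best 4: 119 (Calder-1), 112 (Calder-2), 97 (Calder-3), 96 (Quill-1)
First bid not allocated: $87.
Allocation: Calder 3, Quill 1. Every unit priced at $87.
Revenue = 4 × 87 = $348.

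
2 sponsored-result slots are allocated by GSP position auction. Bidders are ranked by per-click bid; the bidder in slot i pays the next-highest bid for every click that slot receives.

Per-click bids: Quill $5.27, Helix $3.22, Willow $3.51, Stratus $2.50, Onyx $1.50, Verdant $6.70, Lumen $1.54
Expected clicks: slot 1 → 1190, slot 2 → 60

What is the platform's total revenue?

Sorting advertisers: $6.70 (Verdant) > $5.27 (Quill) > $3.51 (Willow) > …
Slot 1: Verdant pays $5.27 × 1190 = $6271.30
Slot 2: Quill pays $3.51 × 60 = $210.60
Total = $6481.90

Total revenue: $6481.90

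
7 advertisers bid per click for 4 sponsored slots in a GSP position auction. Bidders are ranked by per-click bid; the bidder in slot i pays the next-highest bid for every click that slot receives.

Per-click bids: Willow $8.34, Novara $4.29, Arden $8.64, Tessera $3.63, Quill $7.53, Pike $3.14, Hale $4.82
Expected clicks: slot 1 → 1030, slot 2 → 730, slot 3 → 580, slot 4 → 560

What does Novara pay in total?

Per-click bids in order: $8.64 (Arden) > $8.34 (Willow) > $7.53 (Quill) > $4.82 (Hale) > $4.29 (Novara) > …
Novara ranks below slot 4 → no slot, pays nothing.

Novara pays $0.00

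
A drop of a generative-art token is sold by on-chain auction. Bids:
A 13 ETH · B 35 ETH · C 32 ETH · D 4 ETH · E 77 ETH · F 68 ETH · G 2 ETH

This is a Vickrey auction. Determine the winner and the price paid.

Vickrey auction: the highest bidder wins and pays the second-highest bid.
Bids in order: 77 (E) > 68 (F) > 35 (B) > 32 (C) > 13 (A) > 4 (D) > …
Second-price: E pays F's bid of 68 ETH.

E pays 68 ETH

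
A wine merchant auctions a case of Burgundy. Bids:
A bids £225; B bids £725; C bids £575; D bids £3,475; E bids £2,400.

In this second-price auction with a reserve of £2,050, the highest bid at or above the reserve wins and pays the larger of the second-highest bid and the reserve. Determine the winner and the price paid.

D pays £2,400

Sorting bids: 3,475 (D) > 2,400 (E) > 725 (B) > 575 (C) > 225 (A)
D has the top bid at or above the reserve (£3,475).
Second-highest bid £2,400 exceeds the reserve £2,050 → payment £2,400.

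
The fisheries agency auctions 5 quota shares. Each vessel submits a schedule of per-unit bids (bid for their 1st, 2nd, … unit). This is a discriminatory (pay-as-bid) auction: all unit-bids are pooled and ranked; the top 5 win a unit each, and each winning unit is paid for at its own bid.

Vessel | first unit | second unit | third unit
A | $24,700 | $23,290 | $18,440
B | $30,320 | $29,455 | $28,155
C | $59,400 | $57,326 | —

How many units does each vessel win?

All unit-bids, highest first — top 5: 59,400 (C-1), 57,326 (C-2), 30,320 (B-1), 29,455 (B-2), 28,155 (B-3)
Next rejected bid: $24,700 (not a price — pay-as-bid).
Allocation: B 3, C 2.

B 3, C 2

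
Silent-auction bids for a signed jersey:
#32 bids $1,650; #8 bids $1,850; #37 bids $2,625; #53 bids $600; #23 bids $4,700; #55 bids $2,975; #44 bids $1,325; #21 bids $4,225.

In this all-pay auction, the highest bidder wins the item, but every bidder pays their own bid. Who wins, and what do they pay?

Bids ranked: 4,700 (#23) > 4,225 (#21) > 2,975 (#55) > 2,625 (#37) > 1,850 (#8) > 1,650 (#32) > …
#23 is highest and takes the item; every bidder forfeits their bid.

#23 pays $4,700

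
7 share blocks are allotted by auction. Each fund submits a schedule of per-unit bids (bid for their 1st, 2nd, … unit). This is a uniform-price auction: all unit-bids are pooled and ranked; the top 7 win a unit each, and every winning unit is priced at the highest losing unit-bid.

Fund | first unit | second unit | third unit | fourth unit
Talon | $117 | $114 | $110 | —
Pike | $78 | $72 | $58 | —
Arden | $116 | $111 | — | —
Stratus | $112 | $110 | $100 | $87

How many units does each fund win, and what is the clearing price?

Merging the schedules and taking the best 7: 117 (Talon-1), 116 (Arden-1), 114 (Talon-2), 112 (Stratus-1), 111 (Arden-2), 110 (Talon-3), 110 (Stratus-2)
The (k+1)-th unit-bid is $100.
Allocation: Arden 2, Stratus 2, Talon 3.

Arden 2, Stratus 2, Talon 3; clearing price $100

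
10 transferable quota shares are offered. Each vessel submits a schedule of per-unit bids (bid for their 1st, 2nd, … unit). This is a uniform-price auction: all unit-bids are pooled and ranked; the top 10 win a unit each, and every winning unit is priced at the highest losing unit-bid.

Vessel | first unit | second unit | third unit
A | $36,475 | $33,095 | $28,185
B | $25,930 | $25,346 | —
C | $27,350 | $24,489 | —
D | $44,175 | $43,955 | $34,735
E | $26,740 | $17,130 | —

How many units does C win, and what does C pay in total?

All unit-bids, highest first — top 10: 44,175 (D-1), 43,955 (D-2), 36,475 (A-1), 34,735 (D-3), 33,095 (A-2), 28,185 (A-3), 27,350 (C-1), 26,740 (E-1), 25,930 (B-1), 25,346 (B-2)
The (k+1)-th unit-bid is $24,489.
C wins 1 unit(s) at $24,489 each.

C: 1 unit, pays $24,489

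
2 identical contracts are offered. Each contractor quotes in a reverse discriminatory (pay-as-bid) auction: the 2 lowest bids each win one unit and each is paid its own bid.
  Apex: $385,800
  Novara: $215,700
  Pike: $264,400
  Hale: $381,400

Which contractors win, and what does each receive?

Novara $215,700, Pike $264,400

Sorting: 215,700 (Novara), 264,400 (Pike), 381,400 (Hale), 385,800 (Apex)
Winners (2 units): Novara, Pike.
Each winner is paid its own bid: Novara $215,700, Pike $264,400.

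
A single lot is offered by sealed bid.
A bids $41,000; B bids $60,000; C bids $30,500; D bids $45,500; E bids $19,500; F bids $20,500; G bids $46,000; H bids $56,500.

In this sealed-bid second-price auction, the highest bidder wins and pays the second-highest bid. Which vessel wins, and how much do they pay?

Bids ranked: 60,000 (B) > 56,500 (H) > 46,000 (G) > 45,500 (D) > 41,000 (A) > 30,500 (C) > …
Second-price: B pays H's bid of $56,500.

B pays $56,500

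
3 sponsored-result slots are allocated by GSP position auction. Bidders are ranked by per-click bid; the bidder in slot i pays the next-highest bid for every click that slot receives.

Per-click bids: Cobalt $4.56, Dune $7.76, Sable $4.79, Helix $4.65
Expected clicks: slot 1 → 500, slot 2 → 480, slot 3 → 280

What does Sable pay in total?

Sable pays $2232.00

Ranked by bid: $7.76 (Dune) > $4.79 (Sable) > $4.65 (Helix) > $4.56 (Cobalt)
Sable holds slot 2 → pays next bid $4.65 × 480 clicks = $2232.00.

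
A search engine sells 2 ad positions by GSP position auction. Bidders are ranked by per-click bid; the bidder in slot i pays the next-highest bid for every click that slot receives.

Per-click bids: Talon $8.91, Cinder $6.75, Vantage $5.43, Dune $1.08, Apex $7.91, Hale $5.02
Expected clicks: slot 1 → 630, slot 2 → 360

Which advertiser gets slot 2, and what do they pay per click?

Sorting advertisers: $8.91 (Talon) > $7.91 (Apex) > $6.75 (Cinder) > …
Slot 2 goes to the second-ranked bidder, Apex, who pays the next bid down: $6.75/click.

Apex; $6.75 per click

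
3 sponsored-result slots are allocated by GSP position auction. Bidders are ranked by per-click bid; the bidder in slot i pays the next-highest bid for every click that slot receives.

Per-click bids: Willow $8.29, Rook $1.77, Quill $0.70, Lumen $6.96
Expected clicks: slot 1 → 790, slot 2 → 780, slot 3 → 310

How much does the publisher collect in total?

Per-click bids in order: $8.29 (Willow) > $6.96 (Lumen) > $1.77 (Rook) > $0.70 (Quill)
Slot 1: Willow pays $6.96 × 790 = $5498.40
Slot 2: Lumen pays $1.77 × 780 = $1380.60
Slot 3: Rook pays $0.70 × 310 = $217.00
Total = $7096.00

Total revenue: $7096.00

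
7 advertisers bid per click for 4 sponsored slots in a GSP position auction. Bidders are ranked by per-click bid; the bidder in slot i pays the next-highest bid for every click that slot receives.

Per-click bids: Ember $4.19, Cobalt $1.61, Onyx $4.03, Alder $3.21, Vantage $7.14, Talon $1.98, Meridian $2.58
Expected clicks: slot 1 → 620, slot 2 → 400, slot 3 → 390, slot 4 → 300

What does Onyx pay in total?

Onyx pays $1251.90

Ranked by bid: $7.14 (Vantage) > $4.19 (Ember) > $4.03 (Onyx) > $3.21 (Alder) > $2.58 (Meridian) > …
Onyx holds slot 3 → pays next bid $3.21 × 390 clicks = $1251.90.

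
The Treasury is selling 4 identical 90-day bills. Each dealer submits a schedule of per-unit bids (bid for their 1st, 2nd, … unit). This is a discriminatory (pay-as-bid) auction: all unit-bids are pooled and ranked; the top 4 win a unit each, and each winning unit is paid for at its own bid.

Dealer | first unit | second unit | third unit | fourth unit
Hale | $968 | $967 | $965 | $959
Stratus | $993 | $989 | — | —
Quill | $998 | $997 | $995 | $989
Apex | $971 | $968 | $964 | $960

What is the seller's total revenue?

All unit-bids, highest first — top 4: 998 (Quill-1), 997 (Quill-2), 995 (Quill-3), 993 (Stratus-1)
Next rejected bid: $989 (not a price — pay-as-bid).
Each winning unit pays its own bid.
Revenue = 998 + 997 + 995 + 993 = $3,983.

Total revenue: $3,983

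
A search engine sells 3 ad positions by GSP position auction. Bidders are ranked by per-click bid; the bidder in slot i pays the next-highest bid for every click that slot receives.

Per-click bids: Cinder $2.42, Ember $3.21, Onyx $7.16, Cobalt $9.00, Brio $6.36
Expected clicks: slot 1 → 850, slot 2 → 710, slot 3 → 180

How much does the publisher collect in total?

Per-click bids in order: $9.00 (Cobalt) > $7.16 (Onyx) > $6.36 (Brio) > $3.21 (Ember) > …
Slot 1: Cobalt pays $7.16 × 850 = $6086.00
Slot 2: Onyx pays $6.36 × 710 = $4515.60
Slot 3: Brio pays $3.21 × 180 = $577.80
Total = $11179.40

Total revenue: $11179.40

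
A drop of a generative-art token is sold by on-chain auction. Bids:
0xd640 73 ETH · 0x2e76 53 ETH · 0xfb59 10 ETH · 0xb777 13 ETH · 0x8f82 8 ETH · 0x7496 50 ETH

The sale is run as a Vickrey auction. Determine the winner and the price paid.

0xd640 pays 53 ETH

Sorting bids: 73 (0xd640) > 53 (0x2e76) > 50 (0x7496) > 13 (0xb777) > 10 (0xfb59) > 8 (0x8f82)
Second-price: 0xd640 pays 0x2e76's bid of 53 ETH.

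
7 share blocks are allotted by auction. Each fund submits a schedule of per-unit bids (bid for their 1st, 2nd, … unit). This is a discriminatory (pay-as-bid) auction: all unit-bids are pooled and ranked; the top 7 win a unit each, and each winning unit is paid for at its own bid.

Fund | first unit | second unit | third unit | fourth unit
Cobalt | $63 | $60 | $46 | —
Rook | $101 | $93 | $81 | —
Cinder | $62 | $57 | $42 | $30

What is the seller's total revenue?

Merging the schedules and taking the best 7: 101 (Rook-1), 93 (Rook-2), 81 (Rook-3), 63 (Cobalt-1), 62 (Cinder-1), 60 (Cobalt-2), 57 (Cinder-2)
Next rejected bid: $46 (not a price — pay-as-bid).
Each winning unit pays its own bid.
Revenue = 101 + 93 + 81 + 63 + 62 + 60 + 57 = $517.

Total revenue: $517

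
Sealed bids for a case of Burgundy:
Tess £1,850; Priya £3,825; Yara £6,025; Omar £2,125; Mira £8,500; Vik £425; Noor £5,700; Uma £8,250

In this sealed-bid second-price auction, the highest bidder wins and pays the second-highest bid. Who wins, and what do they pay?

Sorting bids: 8,500 (Mira) > 8,250 (Uma) > 6,025 (Yara) > 5,700 (Noor) > 3,825 (Priya) > 2,125 (Omar) > …
Mira is highest; pays the second-highest bid, £8,250.

Mira pays £8,250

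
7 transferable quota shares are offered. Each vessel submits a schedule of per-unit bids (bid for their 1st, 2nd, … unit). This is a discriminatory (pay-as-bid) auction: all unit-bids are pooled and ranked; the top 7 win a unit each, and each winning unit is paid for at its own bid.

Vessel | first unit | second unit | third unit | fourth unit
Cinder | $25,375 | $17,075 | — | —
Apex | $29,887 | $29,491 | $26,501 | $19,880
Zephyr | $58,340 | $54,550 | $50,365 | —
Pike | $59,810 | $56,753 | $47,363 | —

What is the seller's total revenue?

All unit-bids, highest first — top 7: 59,810 (Pike-1), 58,340 (Zephyr-1), 56,753 (Pike-2), 54,550 (Zephyr-2), 50,365 (Zephyr-3), 47,363 (Pike-3), 29,887 (Apex-1)
Next rejected bid: $29,491 (not a price — pay-as-bid).
Each winning unit pays its own bid.
Revenue = 59,810 + 58,340 + 56,753 + 54,550 + 50,365 + 47,363 + 29,887 = $357,068.

Total revenue: $357,068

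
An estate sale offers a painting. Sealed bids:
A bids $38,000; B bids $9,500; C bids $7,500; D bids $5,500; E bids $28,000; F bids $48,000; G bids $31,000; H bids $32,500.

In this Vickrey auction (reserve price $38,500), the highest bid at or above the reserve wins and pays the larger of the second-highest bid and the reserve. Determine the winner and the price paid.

Sorting bids: 48,000 (F) > 38,000 (A) > 32,500 (H) > 31,000 (G) > 28,000 (E) > 9,500 (B) > …
F has the top bid at or above the reserve ($48,000).
max(second-highest $38,000, reserve $38,500) = $38,500.

F pays $38,500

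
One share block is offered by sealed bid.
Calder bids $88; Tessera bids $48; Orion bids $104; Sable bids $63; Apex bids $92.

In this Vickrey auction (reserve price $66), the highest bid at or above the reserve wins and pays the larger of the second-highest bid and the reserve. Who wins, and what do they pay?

Rule: the highest bid at or above the reserve wins and pays the larger of the second-highest bid and the reserve.
Bids in order: 104 (Orion) > 92 (Apex) > 88 (Calder) > 63 (Sable) > 48 (Tessera)
Highest eligible bid: Orion at $104.
max(second-highest $92, reserve $66) = $92; the reserve does not bind.

Orion pays $92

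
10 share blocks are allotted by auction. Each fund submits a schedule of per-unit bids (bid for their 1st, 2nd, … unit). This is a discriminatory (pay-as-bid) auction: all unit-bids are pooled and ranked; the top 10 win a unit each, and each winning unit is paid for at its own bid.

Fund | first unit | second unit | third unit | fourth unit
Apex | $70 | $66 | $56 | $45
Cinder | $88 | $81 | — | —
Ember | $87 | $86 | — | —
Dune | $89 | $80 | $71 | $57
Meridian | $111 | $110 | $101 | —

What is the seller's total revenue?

Merging the schedules and taking the best 10: 111 (Meridian-1), 110 (Meridian-2), 101 (Meridian-3), 89 (Dune-1), 88 (Cinder-1), 87 (Ember-1), 86 (Ember-2), 81 (Cinder-2), 80 (Dune-2), 71 (Dune-3)
Next rejected bid: $70 (not a price — pay-as-bid).
Each winning unit pays its own bid.
Revenue = 111 + 110 + 101 + 89 + 88 + 87 + 86 + 81 + 80 + 71 = $904.

Total revenue: $904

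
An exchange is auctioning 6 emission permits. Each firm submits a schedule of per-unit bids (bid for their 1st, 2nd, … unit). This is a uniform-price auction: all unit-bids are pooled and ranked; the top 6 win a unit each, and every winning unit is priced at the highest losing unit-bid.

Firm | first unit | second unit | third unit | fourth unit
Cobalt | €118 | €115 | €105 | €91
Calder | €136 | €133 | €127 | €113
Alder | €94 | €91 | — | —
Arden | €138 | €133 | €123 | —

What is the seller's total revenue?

Pooled unit-bids ranked (top 6): 138 (Arden-1), 136 (Calder-1), 133 (Calder-2), 133 (Arden-2), 127 (Calder-3), 123 (Arden-3)
The (k+1)-th unit-bid is €118.
Allocation: Arden 3, Calder 3. Every unit priced at €118.
Revenue = 6 × 118 = €708.

Total revenue: €708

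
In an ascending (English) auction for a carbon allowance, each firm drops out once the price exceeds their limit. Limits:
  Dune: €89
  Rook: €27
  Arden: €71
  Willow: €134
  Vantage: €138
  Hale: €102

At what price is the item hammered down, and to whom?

Rule: the price rises until one bidder remains; the winner pays the price at which the last rival dropped out.
Limits in order: 138 (Vantage) > 134 (Willow) > 102 (Hale) > 89 (Dune) > 71 (Arden) > 27 (Rook)
Once the price passes €134, only Vantage is left; the hammer falls at Willow's limit of €134.

Vantage wins at €134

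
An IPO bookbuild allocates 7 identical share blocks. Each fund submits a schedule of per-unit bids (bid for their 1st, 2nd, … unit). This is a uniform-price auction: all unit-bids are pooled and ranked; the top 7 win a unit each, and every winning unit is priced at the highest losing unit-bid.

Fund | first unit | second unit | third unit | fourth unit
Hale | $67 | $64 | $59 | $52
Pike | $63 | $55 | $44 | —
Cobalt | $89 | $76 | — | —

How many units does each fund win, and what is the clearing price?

Cobalt 2, Hale 3, Pike 2; clearing price $52

All unit-bids, highest first — top 7: 89 (Cobalt-1), 76 (Cobalt-2), 67 (Hale-1), 64 (Hale-2), 63 (Pike-1), 59 (Hale-3), 55 (Pike-2)
Highest rejected unit-bid = $52.
Allocation: Cobalt 2, Hale 3, Pike 2.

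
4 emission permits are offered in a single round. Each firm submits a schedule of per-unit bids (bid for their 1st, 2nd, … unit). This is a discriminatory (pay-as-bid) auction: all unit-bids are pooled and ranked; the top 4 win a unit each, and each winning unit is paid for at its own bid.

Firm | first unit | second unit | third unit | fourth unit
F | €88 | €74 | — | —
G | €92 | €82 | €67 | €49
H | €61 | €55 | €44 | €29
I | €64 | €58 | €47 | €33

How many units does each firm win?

F 2, G 2

All unit-bids, highest first — top 4: 92 (G-1), 88 (F-1), 82 (G-2), 74 (F-2)
Next rejected bid: €67 (not a price — pay-as-bid).
Allocation: F 2, G 2.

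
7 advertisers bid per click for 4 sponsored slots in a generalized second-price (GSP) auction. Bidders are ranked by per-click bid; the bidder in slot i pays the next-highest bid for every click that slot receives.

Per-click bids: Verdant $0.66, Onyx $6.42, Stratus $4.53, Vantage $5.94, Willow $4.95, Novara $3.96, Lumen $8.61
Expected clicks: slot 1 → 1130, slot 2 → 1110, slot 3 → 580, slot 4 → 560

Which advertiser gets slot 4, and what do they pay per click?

Ranked by bid: $8.61 (Lumen) > $6.42 (Onyx) > $5.94 (Vantage) > $4.95 (Willow) > $4.53 (Stratus) > …
Slot 4 goes to the fourth-ranked bidder, Willow, who pays the next bid down: $4.53/click.

Willow; $4.53 per click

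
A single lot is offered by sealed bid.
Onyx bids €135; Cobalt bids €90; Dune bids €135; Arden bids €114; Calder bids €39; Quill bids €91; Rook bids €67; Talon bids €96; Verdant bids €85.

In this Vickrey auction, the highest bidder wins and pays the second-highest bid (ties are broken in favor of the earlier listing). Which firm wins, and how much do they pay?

Onyx pays €135

Vickrey auction: the highest bidder wins and pays the second-highest bid.
Sorting bids: 135 (Onyx) > 135 (Dune) > 114 (Arden) > 96 (Talon) > 91 (Quill) > 90 (Cobalt) > …
Onyx and Dune tie at €135; tie-break gives it to Onyx.
Second-price: Onyx pays Dune's bid of €135.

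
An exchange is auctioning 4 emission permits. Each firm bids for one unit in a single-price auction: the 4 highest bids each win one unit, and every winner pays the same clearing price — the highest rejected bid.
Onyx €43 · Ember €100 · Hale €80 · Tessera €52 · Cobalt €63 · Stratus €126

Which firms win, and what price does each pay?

Sorting: 126 (Stratus), 100 (Ember), 80 (Hale), 63 (Cobalt), 52 (Tessera), 43 (Onyx)
Winners (4 units): Stratus, Ember, Hale, Cobalt.
Highest unsuccessful bid: €52 → clearing price.

Stratus, Ember, Hale, Cobalt; each pays €52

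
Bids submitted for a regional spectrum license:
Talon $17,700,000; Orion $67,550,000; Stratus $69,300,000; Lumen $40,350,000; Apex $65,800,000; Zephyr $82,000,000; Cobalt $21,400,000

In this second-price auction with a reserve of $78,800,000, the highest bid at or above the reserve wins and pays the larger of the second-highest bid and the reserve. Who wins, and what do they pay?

Zephyr pays $78,800,000

Bids in order: 82,000,000 (Zephyr) > 69,300,000 (Stratus) > 67,550,000 (Orion) > 65,800,000 (Apex) > 40,350,000 (Lumen) > 21,400,000 (Cobalt) > …
Highest eligible bid: Zephyr at $82,000,000.
Second-highest bid $69,300,000 is below the reserve $78,800,000, so the reserve binds → payment $78,800,000.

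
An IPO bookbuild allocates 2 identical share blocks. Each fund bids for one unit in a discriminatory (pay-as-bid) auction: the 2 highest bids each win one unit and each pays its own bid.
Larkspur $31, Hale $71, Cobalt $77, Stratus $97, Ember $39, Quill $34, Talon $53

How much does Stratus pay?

Ordering the bids: 97 (Stratus), 77 (Cobalt), 71 (Hale), 53 (Talon), …
Winners (2 units): Stratus, Cobalt.
Stratus wins → own bid $97.

Stratus pays $97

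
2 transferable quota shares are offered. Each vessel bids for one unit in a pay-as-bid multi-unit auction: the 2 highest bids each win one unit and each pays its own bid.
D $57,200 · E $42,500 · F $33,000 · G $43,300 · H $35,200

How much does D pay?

Ordering the bids: 57,200 (D), 43,300 (G), 42,500 (E), 35,200 (H), …
Winners (2 units): D, G.
D wins → own bid $57,200.

D pays $57,200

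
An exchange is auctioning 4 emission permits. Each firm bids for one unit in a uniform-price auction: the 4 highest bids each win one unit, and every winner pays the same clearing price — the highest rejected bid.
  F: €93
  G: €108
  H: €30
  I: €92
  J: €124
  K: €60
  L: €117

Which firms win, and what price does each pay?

Sorting: 124 (J), 117 (L), 108 (G), 93 (F), 92 (I), 60 (K), …
Winners (4 units): J, L, G, F.
First losing bid is I's €92, which sets the uniform price.

J, L, G, F; each pays €92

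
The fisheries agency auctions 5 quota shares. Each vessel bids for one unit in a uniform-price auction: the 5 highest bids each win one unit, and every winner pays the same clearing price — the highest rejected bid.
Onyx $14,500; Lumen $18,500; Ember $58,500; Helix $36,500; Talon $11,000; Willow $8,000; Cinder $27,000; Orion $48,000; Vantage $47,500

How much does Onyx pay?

Onyx pays $0

Ordering the bids: 58,500 (Ember), 48,000 (Orion), 47,500 (Vantage), 36,500 (Helix), 27,000 (Cinder), 18,500 (Lumen), 14,500 (Onyx), …
Top 5: Ember, Orion, Vantage, Helix, Cinder.
Highest unsuccessful bid: $18,500 → clearing price.
Onyx does not win → pays $0.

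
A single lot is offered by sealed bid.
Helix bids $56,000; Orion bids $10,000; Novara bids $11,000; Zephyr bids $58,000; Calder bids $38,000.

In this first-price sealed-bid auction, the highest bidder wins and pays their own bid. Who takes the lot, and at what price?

Zephyr pays $58,000

Sorting bids: 58,000 (Zephyr) > 56,000 (Helix) > 38,000 (Calder) > 11,000 (Novara) > 10,000 (Orion)
Zephyr has the highest bid and pays exactly that: $58,000.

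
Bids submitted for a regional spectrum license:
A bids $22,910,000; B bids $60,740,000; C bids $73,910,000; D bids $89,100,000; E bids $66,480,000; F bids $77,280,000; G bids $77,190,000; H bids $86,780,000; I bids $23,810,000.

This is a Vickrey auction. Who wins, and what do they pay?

Sorting bids: 89,100,000 (D) > 86,780,000 (H) > 77,280,000 (F) > 77,190,000 (G) > 73,910,000 (C) > 66,480,000 (E) > …
D wins with the highest bid; price is set by the runner-up at $86,780,000.

D pays $86,780,000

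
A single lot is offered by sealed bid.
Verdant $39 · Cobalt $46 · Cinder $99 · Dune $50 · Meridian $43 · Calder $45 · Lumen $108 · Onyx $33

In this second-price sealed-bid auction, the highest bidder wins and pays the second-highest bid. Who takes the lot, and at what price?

Rule: the highest bidder wins and pays the second-highest bid.
Bids in order: 108 (Lumen) > 99 (Cinder) > 50 (Dune) > 46 (Cobalt) > 45 (Calder) > 43 (Meridian) > …
Second-price: Lumen pays Cinder's bid of $99.

Lumen pays $99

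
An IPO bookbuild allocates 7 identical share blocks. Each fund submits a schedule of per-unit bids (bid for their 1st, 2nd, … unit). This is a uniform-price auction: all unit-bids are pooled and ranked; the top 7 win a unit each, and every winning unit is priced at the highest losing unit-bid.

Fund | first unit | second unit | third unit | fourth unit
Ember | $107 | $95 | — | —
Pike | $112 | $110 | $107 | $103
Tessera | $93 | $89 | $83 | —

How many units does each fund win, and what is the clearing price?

Merging the schedules and taking the best 7: 112 (Pike-1), 110 (Pike-2), 107 (Ember-1), 107 (Pike-3), 103 (Pike-4), 95 (Ember-2), 93 (Tessera-1)
First bid not allocated: $89.
Allocation: Ember 2, Pike 4, Tessera 1.

Ember 2, Pike 4, Tessera 1; clearing price $89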